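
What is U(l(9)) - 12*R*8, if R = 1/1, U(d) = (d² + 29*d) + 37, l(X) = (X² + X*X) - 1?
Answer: 30531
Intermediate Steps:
l(X) = -1 + 2*X² (l(X) = (X² + X²) - 1 = 2*X² - 1 = -1 + 2*X²)
U(d) = 37 + d² + 29*d
R = 1
U(l(9)) - 12*R*8 = (37 + (-1 + 2*9²)² + 29*(-1 + 2*9²)) - 12*1*8 = (37 + (-1 + 2*81)² + 29*(-1 + 2*81)) - 12*8 = (37 + (-1 + 162)² + 29*(-1 + 162)) - 96 = (37 + 161² + 29*161) - 96 = (37 + 25921 + 4669) - 96 = 30627 - 96 = 30531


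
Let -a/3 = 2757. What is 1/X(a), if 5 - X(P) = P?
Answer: 1/8276 ≈ 0.00012083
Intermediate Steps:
a = -8271 (a = -3*2757 = -8271)
X(P) = 5 - P
1/X(a) = 1/(5 - 1*(-8271)) = 1/(5 + 8271) = 1/8276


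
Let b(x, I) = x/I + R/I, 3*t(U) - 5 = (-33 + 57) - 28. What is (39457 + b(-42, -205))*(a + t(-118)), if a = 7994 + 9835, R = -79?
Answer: 432654055328/615 ≈ 7.0350e+8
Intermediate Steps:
t(U) = ⅓ (t(U) = 5/3 + ((-33 + 57) - 28)/3 = 5/3 + (24 - 28)/3 = 5/3 + (⅓)*(-4) = 5/3 - 4/3 = ⅓)
b(x, I) = -79/I + x/I (b(x, I) = x/I - 79/I = -79/I + x/I)
a = 17829
(39457 + b(-42, -205))*(a + t(-118)) = (39457 + (-79 - 42)/(-205))*(17829 + ⅓) = (39457 - 1/205*(-121))*(53488/3) = (39457 + 121/205)*(53488/3) = (8088806/205)*(53488/3) = 432654055328/615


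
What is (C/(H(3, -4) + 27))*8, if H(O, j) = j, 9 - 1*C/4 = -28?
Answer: 1184/23 ≈ 51.478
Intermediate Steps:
C = 148 (C = 36 - 4*(-28) = 36 + 112 = 148)
(C/(H(3, -4) + 27))*8 = (148/(-4 + 27))*8 = (148/23)*8 = 1184/23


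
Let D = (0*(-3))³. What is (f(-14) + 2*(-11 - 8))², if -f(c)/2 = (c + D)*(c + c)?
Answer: 675684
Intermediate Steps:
D = 0 (D = 0³ = 0)
f(c) = -4*c² (f(c) = -2*(c + 0)*(c + c) = -2*c*2*c = -4*c²)
(f(-14) + 2*(-11 - 8))² = (-4*(-14)² + 2*(-11 - 8))² = (-4*196 + 2*(-19))² = (-784 - 38)² = (-822)² = 675684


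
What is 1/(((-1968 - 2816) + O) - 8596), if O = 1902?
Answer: -1/11478 ≈ -8.7123e-5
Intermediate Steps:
1/(((-1968 - 2816) + O) - 8596) = 1/(((-1968 - 2816) + 1902) - 8596) = 1/((-4784 + 1902) - 8596) = 1/(-2882 - 8596) = 1/(-11478) = -1/11478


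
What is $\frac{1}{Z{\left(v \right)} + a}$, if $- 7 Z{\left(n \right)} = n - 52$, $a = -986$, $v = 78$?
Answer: $- \frac{7}{6928} \approx -0.0010104$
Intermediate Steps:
$Z{\left(n \right)} = \frac{52}{7} - \frac{n}{7}$ ($Z{\left(n \right)} = - \frac{n - 52}{7} = - \frac{-52 + n}{7} = \frac{52}{7} - \frac{n}{7}$)
$\frac{1}{Z{\left(v \right)} + a} = \frac{1}{\left(\frac{52}{7} - \frac{78}{7}\right) - 986} = \frac{1}{- \frac{26}{7} - 986} = \frac{1}{- \frac{6928}{7}} = - \frac{7}{6928}$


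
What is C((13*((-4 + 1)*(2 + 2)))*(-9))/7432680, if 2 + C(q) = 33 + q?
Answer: 287/1486536 ≈ 0.00019307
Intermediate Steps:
C(q) = 31 + q (C(q) = -2 + (33 + q) = 31 + q)
C((13*((-4 + 1)*(2 + 2)))*(-9))/7432680 = (31 + (13*((-4 + 1)*(2 + 2)))*(-9))/7432680 = (31 + (13*(-3*4))*(-9))*(1/7432680) = (31 + (13*(-12))*(-9))*(1/7432680) = (31 - 156*(-9))*(1/7432680) = (31 + 1404)*(1/7432680) = 1435*(1/7432680) = 287/1486536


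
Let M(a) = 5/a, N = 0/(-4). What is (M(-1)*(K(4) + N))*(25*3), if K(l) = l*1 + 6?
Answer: -3750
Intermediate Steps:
K(l) = 6 + l (K(l) = l + 6 = 6 + l)
N = 0 (N = 0*(-¼) = 0)
(M(-1)*(K(4) + N))*(25*3) = ((5/(-1))*((6 + 4) + 0))*(25*3) = ((5*(-1))*(10 + 0))*75 = -5*10*75 = -50*75 = -3750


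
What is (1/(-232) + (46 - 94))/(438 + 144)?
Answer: -11137/135024 ≈ -0.082482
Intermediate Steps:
(1/(-232) + (46 - 94))/(438 + 144) = (-1/232 - 48)/582 = -11137/232*1/582 = -11137/135024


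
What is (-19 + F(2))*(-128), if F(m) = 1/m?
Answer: 2368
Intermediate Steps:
(-19 + F(2))*(-128) = (-19 + 1/2)*(-128) = -37/2*(-128) = 2368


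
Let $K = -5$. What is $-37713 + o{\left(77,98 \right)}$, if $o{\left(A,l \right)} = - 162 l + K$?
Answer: $-53594$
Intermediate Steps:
$o{\left(A,l \right)} = -5 - 162 l$ ($o{\left(A,l \right)} = - 162 l - 5 = -5 - 162 l$)
$-37713 + o{\left(77,98 \right)} = -37713 - 15881 = -53594$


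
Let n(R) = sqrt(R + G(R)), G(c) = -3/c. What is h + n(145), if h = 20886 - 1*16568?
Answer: 4318 + sqrt(3048190)/145 ≈ 4330.0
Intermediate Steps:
h = 4318 (h = 20886 - 16568 = 4318)
n(R) = sqrt(R - 3/R)
h + n(145) = 4318 + sqrt(145 - 3/145) = 4318 + sqrt(21022/145) = 4318 + sqrt(3048190)/145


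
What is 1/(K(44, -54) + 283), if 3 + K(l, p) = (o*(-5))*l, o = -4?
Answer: 1/1160 ≈ 0.00086207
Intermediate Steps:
K(l, p) = -3 + 20*l (K(l, p) = -3 + (-4*(-5))*l = -3 + 20*l)
1/(K(44, -54) + 283) = 1/((-3 + 20*44) + 283) = 1/((-3 + 880) + 283) = 1/(877 + 283) = 1/1160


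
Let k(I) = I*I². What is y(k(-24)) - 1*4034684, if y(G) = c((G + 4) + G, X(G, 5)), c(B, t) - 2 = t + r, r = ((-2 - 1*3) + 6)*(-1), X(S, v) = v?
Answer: -4034678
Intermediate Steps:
k(I) = I³
r = -1 (r = ((-2 - 3) + 6)*(-1) = (-5 + 6)*(-1) = 1*(-1) = -1)
c(B, t) = 1 + t (c(B, t) = 2 + (t - 1) = 2 + (-1 + t) = 1 + t)
y(G) = 6 (y(G) = 1 + 5 = 6)
y(k(-24)) - 1*4034684 = 6 - 1*4034684 = 6 - 4034684 = -4034678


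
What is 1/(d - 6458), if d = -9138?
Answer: -1/15596 ≈ -6.4119e-5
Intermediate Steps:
1/(d - 6458) = 1/(-9138 - 6458) = 1/(-15596) = -1/15596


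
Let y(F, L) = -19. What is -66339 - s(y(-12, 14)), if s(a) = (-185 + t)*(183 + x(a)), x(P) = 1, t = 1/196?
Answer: -1582697/49 ≈ -32300.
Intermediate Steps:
t = 1/196 ≈ 0.0051020
s(a) = -1667914/49 (s(a) = (-185 + 1/196)*(183 + 1) = -36259/196*184 = -1667914/49)
-66339 - s(y(-12, 14)) = -66339 - 1*(-1667914/49) = -66339 + 1667914/49 = -1582697/49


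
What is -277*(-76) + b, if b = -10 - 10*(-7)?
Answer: 21112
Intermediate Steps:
b = 60 (b = -10 + 70 = 60)
-277*(-76) + b = -277*(-76) + 60 = 21052 + 60 = 21112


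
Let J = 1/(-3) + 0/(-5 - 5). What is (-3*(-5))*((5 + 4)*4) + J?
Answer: 1619/3 ≈ 539.67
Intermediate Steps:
J = -⅓ (J = 1*(-⅓) + 0/(-10) = -⅓ + 0*(-⅒) = -⅓ + 0 = -⅓ ≈ -0.33333)
(-3*(-5))*((5 + 4)*4) + J = (-3*(-5))*((5 + 4)*4) - ⅓ = 15*(9*4) - ⅓ = 15*36 - ⅓ = 540 - ⅓ = 1619/3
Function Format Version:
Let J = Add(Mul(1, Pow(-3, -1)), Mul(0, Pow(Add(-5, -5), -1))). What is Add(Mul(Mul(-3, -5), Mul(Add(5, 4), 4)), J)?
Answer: Rational(1619, 3) ≈ 539.67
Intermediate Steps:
J = Rational(-1, 3) (J = Add(Mul(1, Rational(-1, 3)), Mul(0, Pow(-10, -1))) = Add(Rational(-1, 3), Mul(0, Rational(-1, 10))) = Add(Rational(-1, 3), 0) = Rational(-1, 3) ≈ -0.33333)
Add(Mul(Mul(-3, -5), Mul(Add(5, 4), 4)), J) = Add(Mul(Mul(-3, -5), Mul(Add(5, 4), 4)), Rational(-1, 3)) = Add(Mul(15, Mul(9, 4)), Rational(-1, 3)) = Add(Mul(15, 36), Rational(-1, 3)) = Add(540, Rational(-1, 3)) = Rational(1619, 3)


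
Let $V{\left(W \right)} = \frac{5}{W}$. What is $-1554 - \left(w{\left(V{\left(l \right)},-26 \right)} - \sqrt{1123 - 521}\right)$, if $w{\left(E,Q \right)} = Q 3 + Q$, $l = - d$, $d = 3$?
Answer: $-1450 + \sqrt{602} \approx -1425.5$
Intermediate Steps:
$l = -3$ ($l = \left(-1\right) 3 = -3$)
$w{\left(E,Q \right)} = 4 Q$ ($w{\left(E,Q \right)} = 3 Q + Q = 4 Q$)
$-1554 - \left(w{\left(V{\left(l \right)},-26 \right)} - \sqrt{1123 - 521}\right) = -1554 - \left(4 \left(-26\right) - \sqrt{1123 - 521}\right) = -1554 - \left(-104 - \sqrt{602}\right) = -1554 + \left(104 + \sqrt{602}\right) = -1450 + \sqrt{602}$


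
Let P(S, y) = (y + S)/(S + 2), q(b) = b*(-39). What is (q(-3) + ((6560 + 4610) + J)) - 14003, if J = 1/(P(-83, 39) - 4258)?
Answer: -936623545/344854 ≈ -2716.0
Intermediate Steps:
q(b) = -39*b
P(S, y) = (S + y)/(2 + S)
J = -81/344854 (J = 1/((-83 + 39)/(2 - 83) - 4258) = 1/(-44/(-81) - 4258) = 1/(-1/81*(-44) - 4258) = 1/(44/81 - 4258) = 1/(-344854/81) = -81/344854 ≈ -0.00023488)
(q(-3) + ((6560 + 4610) + J)) - 14003 = (-39*(-3) + ((6560 + 4610) - 81/344854)) - 14003 = (117 + (11170 - 81/344854)) - 14003 = (117 + 3852019099/344854) - 14003 = 3892367017/344854 - 14003 = -936623545/344854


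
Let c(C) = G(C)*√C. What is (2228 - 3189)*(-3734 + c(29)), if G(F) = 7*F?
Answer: 3588374 - 195083*√29 ≈ 2.5378e+6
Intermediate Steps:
c(C) = 7*C^(3/2) (c(C) = (7*C)*√C = 7*C^(3/2))
(2228 - 3189)*(-3734 + c(29)) = (2228 - 3189)*(-3734 + 7*29^(3/2)) = -961*(-3734 + 7*(29*√29)) = -961*(-3734 + 203*√29) = 3588374 - 195083*√29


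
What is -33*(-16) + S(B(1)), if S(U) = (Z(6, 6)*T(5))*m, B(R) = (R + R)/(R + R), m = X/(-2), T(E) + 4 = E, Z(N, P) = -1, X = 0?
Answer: 528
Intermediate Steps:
T(E) = -4 + E
m = 0 (m = 0/(-2) = 0*(-½) = 0)
B(R) = 1 (B(R) = (2*R)/((2*R)) = (2*R)*(1/(2*R)) = 1)
S(U) = 0 (S(U) = -(-4 + 5)*0 = -1*1*0 = -1*0 = 0)
-33*(-16) + S(B(1)) = -33*(-16) + 0 = 528 + 0 = 528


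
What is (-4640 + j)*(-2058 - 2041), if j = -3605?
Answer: 33796255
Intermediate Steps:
(-4640 + j)*(-2058 - 2041) = (-4640 - 3605)*(-2058 - 2041) = -8245*(-4099) = 33796255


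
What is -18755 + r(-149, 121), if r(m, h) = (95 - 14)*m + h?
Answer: -30703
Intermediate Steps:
r(m, h) = h + 81*m (r(m, h) = 81*m + h = h + 81*m)
-18755 + r(-149, 121) = -18755 + (121 + 81*(-149)) = -18755 + (121 - 12069) = -18755 - 11948 = -30703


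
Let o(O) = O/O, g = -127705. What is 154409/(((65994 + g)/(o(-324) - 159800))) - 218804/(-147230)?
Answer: 1816412986381287/4542855265 ≈ 3.9984e+5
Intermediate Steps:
o(O) = 1
154409/(((65994 + g)/(o(-324) - 159800))) - 218804/(-147230) = 154409/(((65994 - 127705)/(1 - 159800))) - 218804/(-147230) = 154409/((-61711/(-159799))) - 218804*(-1/147230) = 154409/((-61711*(-1/159799))) + 109402/73615 = 154409/(61711/159799) + 109402/73615 = 154409*(159799/61711) + 109402/73615 = 24674403791/61711 + 109402/73615 = 1816412986381287/4542855265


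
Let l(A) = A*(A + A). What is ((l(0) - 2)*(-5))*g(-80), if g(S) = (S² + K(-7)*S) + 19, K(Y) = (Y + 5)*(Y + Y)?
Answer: 41790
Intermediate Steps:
K(Y) = 2*Y*(5 + Y) (K(Y) = (5 + Y)*(2*Y) = 2*Y*(5 + Y))
l(A) = 2*A² (l(A) = A*(2*A) = 2*A²)
g(S) = 19 + S² + 28*S (g(S) = (S² + (2*(-7)*(5 - 7))*S) + 19 = (S² + (2*(-7)*(-2))*S) + 19 = (S² + 28*S) + 19 = 19 + S² + 28*S)
((l(0) - 2)*(-5))*g(-80) = ((2*0² - 2)*(-5))*(19 + (-80)² + 28*(-80)) = ((2*0 - 2)*(-5))*(19 + 6400 - 2240) = ((0 - 2)*(-5))*4179 = -2*(-5)*4179 = 10*4179 = 41790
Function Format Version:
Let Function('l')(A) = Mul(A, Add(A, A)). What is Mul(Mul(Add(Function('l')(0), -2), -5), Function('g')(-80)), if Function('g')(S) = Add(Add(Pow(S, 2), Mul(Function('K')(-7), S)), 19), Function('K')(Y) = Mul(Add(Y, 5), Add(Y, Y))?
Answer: 41790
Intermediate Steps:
Function('K')(Y) = Mul(2, Y, Add(5, Y)) (Function('K')(Y) = Mul(Add(5, Y), Mul(2, Y)) = Mul(2, Y, Add(5, Y)))
Function('l')(A) = Mul(2, Pow(A, 2)) (Function('l')(A) = Mul(A, Mul(2, A)) = Mul(2, Pow(A, 2)))
Function('g')(S) = Add(19, Pow(S, 2), Mul(28, S)) (Function('g')(S) = Add(Add(Pow(S, 2), Mul(Mul(2, -7, Add(5, -7)), S)), 19) = Add(Add(Pow(S, 2), Mul(Mul(2, -7, -2), S)), 19) = Add(Add(Pow(S, 2), Mul(28, S)), 19) = Add(19, Pow(S, 2), Mul(28, S)))
Mul(Mul(Add(Function('l')(0), -2), -5), Function('g')(-80)) = Mul(Mul(Add(Mul(2, Pow(0, 2)), -2), -5), Add(19, Pow(-80, 2), Mul(28, -80))) = Mul(Mul(Add(Mul(2, 0), -2), -5), Add(19, 6400, -2240)) = Mul(Mul(Add(0, -2), -5), 4179) = Mul(Mul(-2, -5), 4179) = Mul(10, 4179) = 41790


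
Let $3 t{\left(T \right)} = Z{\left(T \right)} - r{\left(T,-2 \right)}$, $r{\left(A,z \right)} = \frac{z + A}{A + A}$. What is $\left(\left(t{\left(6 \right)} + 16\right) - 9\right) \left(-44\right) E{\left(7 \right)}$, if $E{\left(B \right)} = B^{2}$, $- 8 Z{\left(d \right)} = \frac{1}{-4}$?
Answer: $- \frac{1070993}{72} \approx -14875.0$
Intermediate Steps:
$Z{\left(d \right)} = \frac{1}{32}$ ($Z{\left(d \right)} = - \frac{1}{8 \left(-4\right)} = \left(- \frac{1}{8}\right) \left(- \frac{1}{4}\right) = \frac{1}{32}$)
$r{\left(A,z \right)} = \frac{A + z}{2 A}$
$t{\left(T \right)} = \frac{1}{96} - \frac{-2 + T}{6 T}$ ($t{\left(T \right)} = \frac{\frac{1}{32} - \frac{T - 2}{2 T}}{3} = \frac{\frac{1}{32} - \frac{-2 + T}{2 T}}{3} = \frac{1}{96} - \frac{-2 + T}{6 T}$)
$\left(\left(t{\left(6 \right)} + 16\right) - 9\right) \left(-44\right) E{\left(7 \right)} = \left(\left(\frac{32 - 90}{96 \cdot 6} + 16\right) - 9\right) \left(-44\right) 7^{2} = \left(\left(\frac{1}{96} \cdot \frac{1}{6} \left(32 - 90\right) + 16\right) - 9\right) \left(-44\right) 49 = \left(\left(\frac{1}{96} \cdot \frac{1}{6} \left(-58\right) + 16\right) - 9\right) \left(-44\right) 49 = \left(\left(- \frac{29}{288} + 16\right) - 9\right) \left(-44\right) 49 = \left(\frac{4579}{288} - 9\right) \left(-44\right) 49 = \frac{1987}{288} \left(-44\right) 49 = \left(- \frac{21857}{72}\right) 49 = - \frac{1070993}{72}$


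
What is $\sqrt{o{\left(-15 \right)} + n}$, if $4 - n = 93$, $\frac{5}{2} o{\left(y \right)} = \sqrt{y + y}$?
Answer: $\frac{\sqrt{-2225 + 10 i \sqrt{30}}}{5} \approx 0.11611 + 9.4347 i$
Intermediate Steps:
$o{\left(y \right)} = \frac{2 \sqrt{2} \sqrt{y}}{5}$ ($o{\left(y \right)} = \frac{2 \sqrt{y + y}}{5} = \frac{2 \sqrt{2 y}}{5} = \frac{2 \sqrt{2} \sqrt{y}}{5}$)
$n = -89$ ($n = 4 - 93 = -89$)
$\sqrt{o{\left(-15 \right)} + n} = \sqrt{\frac{2 \sqrt{2} \sqrt{-15}}{5} - 89} = \sqrt{\frac{2 \sqrt{2} i \sqrt{15}}{5} - 89} = \sqrt{\frac{2 i \sqrt{30}}{5} - 89} = \sqrt{-89 + \frac{2 i \sqrt{30}}{5}}$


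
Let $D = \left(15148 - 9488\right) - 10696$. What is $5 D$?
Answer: $-25180$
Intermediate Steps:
$D = -5036$ ($D = 5660 - 10696 = -5036$)
$5 D = 5 \left(-5036\right) = -25180$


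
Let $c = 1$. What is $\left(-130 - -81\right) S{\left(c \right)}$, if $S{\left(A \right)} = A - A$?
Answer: $0$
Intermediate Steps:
$S{\left(A \right)} = 0$
$\left(-130 - -81\right) S{\left(c \right)} = \left(-130 - -81\right) 0 = \left(-130 + 81\right) 0 = \left(-49\right) 0 = 0$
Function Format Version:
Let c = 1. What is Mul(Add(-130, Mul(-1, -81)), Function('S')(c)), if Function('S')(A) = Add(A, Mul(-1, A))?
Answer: 0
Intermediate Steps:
Function('S')(A) = 0
Mul(Add(-130, Mul(-1, -81)), Function('S')(c)) = Mul(Add(-130, Mul(-1, -81)), 0) = Mul(Add(-130, 81), 0) = Mul(-49, 0) = 0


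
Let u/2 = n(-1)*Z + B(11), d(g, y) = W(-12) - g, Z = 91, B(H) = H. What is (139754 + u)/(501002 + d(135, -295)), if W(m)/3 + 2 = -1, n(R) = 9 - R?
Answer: 70798/250429 ≈ 0.28271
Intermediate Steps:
W(m) = -9 (W(m) = -6 + 3*(-1) = -6 - 3 = -9)
d(g, y) = -9 - g
u = 1842 (u = 2*((9 - 1*(-1))*91 + 11) = 2*((9 + 1)*91 + 11) = 2*(10*91 + 11) = 2*(910 + 11) = 2*921 = 1842)
(139754 + u)/(501002 + d(135, -295)) = (139754 + 1842)/(501002 + (-9 - 1*135)) = 141596/(501002 + (-9 - 135)) = 141596/(501002 - 144) = 141596/500858 = 141596*(1/500858) = 70798/250429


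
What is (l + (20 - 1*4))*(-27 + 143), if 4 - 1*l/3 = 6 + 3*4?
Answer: -3016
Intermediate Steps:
l = -42 (l = 12 - 3*(6 + 3*4) = 12 - 3*(6 + 12) = 12 - 3*18 = 12 - 54 = -42)
(l + (20 - 1*4))*(-27 + 143) = (-42 + (20 - 1*4))*(-27 + 143) = (-42 + (20 - 4))*116 = (-42 + 16)*116 = -26*116 = -3016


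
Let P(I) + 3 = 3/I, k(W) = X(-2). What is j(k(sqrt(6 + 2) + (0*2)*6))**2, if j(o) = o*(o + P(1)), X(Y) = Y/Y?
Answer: 1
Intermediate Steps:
X(Y) = 1
k(W) = 1
P(I) = -3 + 3/I
j(o) = o**2 (j(o) = o*(o + (-3 + 3/1)) = o*(o + (-3 + 3*1)) = o*(o + (-3 + 3)) = o*(o + 0) = o*o = o**2)
j(k(sqrt(6 + 2) + (0*2)*6))**2 = (1**2)**2 = 1**2 = 1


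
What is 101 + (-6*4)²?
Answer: 677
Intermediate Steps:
101 + (-6*4)² = 101 + (-24)² = 101 + 576 = 677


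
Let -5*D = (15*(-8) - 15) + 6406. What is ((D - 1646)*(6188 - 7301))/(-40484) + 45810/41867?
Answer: -666444317271/8474718140 ≈ -78.639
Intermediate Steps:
D = -6271/5 (D = -((15*(-8) - 15) + 6406)/5 = -((-120 - 15) + 6406)/5 = -(-135 + 6406)/5 = -1/5*6271 = -6271/5 ≈ -1254.2)
((D - 1646)*(6188 - 7301))/(-40484) + 45810/41867 = ((-6271/5 - 1646)*(6188 - 7301))/(-40484) + 45810/41867 = -14501/5*(-1113)*(-1/40484) + 45810*(1/41867) = (16139613/5)*(-1/40484) + 45810/41867 = -16139613/202420 + 45810/41867 = -666444317271/8474718140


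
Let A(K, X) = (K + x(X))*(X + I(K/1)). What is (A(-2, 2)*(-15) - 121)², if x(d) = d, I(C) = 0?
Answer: 14641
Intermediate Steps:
A(K, X) = X*(K + X) (A(K, X) = (K + X)*(X + 0) = (K + X)*X = X*(K + X))
(A(-2, 2)*(-15) - 121)² = ((2*(-2 + 2))*(-15) - 121)² = ((2*0)*(-15) - 121)² = (0*(-15) - 121)² = (0 - 121)² = (-121)² = 14641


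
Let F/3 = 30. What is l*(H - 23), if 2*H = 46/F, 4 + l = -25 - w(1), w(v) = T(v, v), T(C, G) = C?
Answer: 2047/3 ≈ 682.33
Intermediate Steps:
F = 90 (F = 3*30 = 90)
w(v) = v
l = -30 (l = -4 + (-25 - 1*1) = -4 + (-25 - 1) = -4 - 26 = -30)
H = 23/90 (H = (46/90)/2 = (46*(1/90))/2 = (1/2)*(23/45) = 23/90 ≈ 0.25556)
l*(H - 23) = -30*(23/90 - 23) = -30*(-2047/90) = 2047/3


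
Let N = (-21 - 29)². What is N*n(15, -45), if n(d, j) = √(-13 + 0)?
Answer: 2500*I*√13 ≈ 9013.9*I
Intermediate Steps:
N = 2500 (N = (-50)² = 2500)
n(d, j) = I*√13 (n(d, j) = √(-13) = I*√13)
N*n(15, -45) = 2500*(I*√13) = 2500*I*√13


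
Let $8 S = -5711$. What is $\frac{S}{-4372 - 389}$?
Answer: $\frac{5711}{38088} \approx 0.14994$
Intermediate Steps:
$S = - \frac{5711}{8}$ ($S = \frac{1}{8} \left(-5711\right) = - \frac{5711}{8} \approx -713.88$)
$\frac{S}{-4372 - 389} = - \frac{5711}{8 \left(-4372 - 389\right)} = - \frac{5711}{8 \left(-4761\right)} = \left(- \frac{5711}{8}\right) \left(- \frac{1}{4761}\right) = \frac{5711}{38088}$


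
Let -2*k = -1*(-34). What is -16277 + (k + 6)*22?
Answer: -16519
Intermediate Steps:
k = -17 (k = -(-1)*(-34)/2 = -½*34 = -17)
-16277 + (k + 6)*22 = -16277 + (-17 + 6)*22 = -16277 - 11*22 = -16277 - 242 = -16519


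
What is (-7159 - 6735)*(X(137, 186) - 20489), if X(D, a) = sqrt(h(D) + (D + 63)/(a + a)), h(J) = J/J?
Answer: 284674166 - 13894*sqrt(13299)/93 ≈ 2.8466e+8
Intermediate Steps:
h(J) = 1
X(D, a) = sqrt(1 + (63 + D)/(2*a)) (X(D, a) = sqrt(1 + (D + 63)/(a + a)) = sqrt(1 + (63 + D)/((2*a))) = sqrt(1 + (63 + D)*(1/(2*a))) = sqrt(1 + (63 + D)/(2*a)))
(-7159 - 6735)*(X(137, 186) - 20489) = (-7159 - 6735)*(sqrt(2)*sqrt((63 + 137 + 2*186)/186)/2 - 20489) = -13894*(sqrt(2)*sqrt((63 + 137 + 372)/186)/2 - 20489) = -13894*(sqrt(2)*sqrt((1/186)*572)/2 - 20489) = -13894*(sqrt(2)*sqrt(286/93)/2 - 20489) = -13894*(sqrt(2)*(sqrt(26598)/93)/2 - 20489) = -13894*(sqrt(13299)/93 - 20489) = -13894*(-20489 + sqrt(13299)/93) = 284674166 - 13894*sqrt(13299)/93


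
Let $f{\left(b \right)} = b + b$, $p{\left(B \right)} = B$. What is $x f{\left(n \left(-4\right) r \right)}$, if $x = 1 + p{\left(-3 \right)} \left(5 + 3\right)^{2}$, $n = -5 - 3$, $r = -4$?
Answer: $48896$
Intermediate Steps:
$n = -8$
$f{\left(b \right)} = 2 b$
$x = -191$ ($x = 1 - 3 \left(5 + 3\right)^{2} = 1 - 3 \cdot 8^{2} = 1 - 192 = -191$)
$x f{\left(n \left(-4\right) r \right)} = - 191 \cdot 2 \left(-8\right) \left(-4\right) \left(-4\right) = - 191 \cdot 2 \cdot 32 \left(-4\right) = - 191 \cdot 2 \left(-128\right) = \left(-191\right) \left(-256\right) = 48896$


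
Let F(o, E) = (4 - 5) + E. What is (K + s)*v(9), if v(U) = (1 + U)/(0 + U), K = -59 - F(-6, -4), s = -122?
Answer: -1760/9 ≈ -195.56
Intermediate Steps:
F(o, E) = -1 + E
K = -54 (K = -59 - (-1 - 4) = -59 - 1*(-5) = -59 + 5 = -54)
v(U) = (1 + U)/U
(K + s)*v(9) = (-54 - 122)*((1 + 9)/9) = -176*10/9 = -1760/9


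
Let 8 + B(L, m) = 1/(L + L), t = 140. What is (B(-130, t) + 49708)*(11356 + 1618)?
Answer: 6448077501/10 ≈ 6.4481e+8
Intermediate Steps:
B(L, m) = -8 + 1/(2*L) (B(L, m) = -8 + 1/(L + L) = -8 + 1/(2*L))
(B(-130, t) + 49708)*(11356 + 1618) = ((-8 + (½)/(-130)) + 49708)*(11356 + 1618) = ((-8 + (½)*(-1/130)) + 49708)*12974 = ((-8 - 1/260) + 49708)*12974 = (-2081/260 + 49708)*12974 = (12921999/260)*12974 = 6448077501/10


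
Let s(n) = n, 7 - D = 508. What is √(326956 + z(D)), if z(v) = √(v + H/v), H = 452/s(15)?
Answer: √(2051657073900 + 2505*I*√3144164945)/2505 ≈ 571.8 + 0.019574*I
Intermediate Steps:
D = -501 (D = 7 - 1*508 = 7 - 508 = -501)
H = 452/15 ≈ 30.133
z(v) = √(v + 452/(15*v))
√(326956 + z(D)) = √(326956 + √(225*(-501) + 6780/(-501))/15) = √(326956 + √(-112725 + 6780*(-1/501))/15) = √(326956 + √(-112725 - 2260/167)/15) = √(326956 + √(-18827335/167)/15) = √(326956 + (I*√3144164945/167)/15) = √(326956 + I*√3144164945/2505)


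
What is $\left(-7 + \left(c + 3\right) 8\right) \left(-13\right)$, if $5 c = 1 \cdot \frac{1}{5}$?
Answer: $- \frac{5629}{25} \approx -225.16$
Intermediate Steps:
$c = \frac{1}{25}$ ($c = \frac{1 \cdot \frac{1}{5}}{5} = \frac{1}{5} \cdot \frac{1}{5} = \frac{1}{25} \approx 0.04$)
$\left(-7 + \left(c + 3\right) 8\right) \left(-13\right) = \left(-7 + \left(\frac{1}{25} + 3\right) 8\right) \left(-13\right) = \left(-7 + \frac{76}{25} \cdot 8\right) \left(-13\right) = \left(-7 + \frac{608}{25}\right) \left(-13\right) = \frac{433}{25} \left(-13\right) = - \frac{5629}{25}$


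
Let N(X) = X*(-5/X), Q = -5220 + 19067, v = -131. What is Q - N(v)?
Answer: 13852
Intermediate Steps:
Q = 13847
N(X) = -5
Q - N(v) = 13847 - 1*(-5) = 13847 + 5 = 13852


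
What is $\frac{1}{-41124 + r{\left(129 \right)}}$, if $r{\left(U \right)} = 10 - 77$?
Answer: $- \frac{1}{41191} \approx -2.4277 \cdot 10^{-5}$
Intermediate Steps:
$r{\left(U \right)} = -67$ ($r{\left(U \right)} = 10 - 77 = -67$)
$\frac{1}{-41124 + r{\left(129 \right)}} = \frac{1}{-41124 - 67} = \frac{1}{-41191} = - \frac{1}{41191}$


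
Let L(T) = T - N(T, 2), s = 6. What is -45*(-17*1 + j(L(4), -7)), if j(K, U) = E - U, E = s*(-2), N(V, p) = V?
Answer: 990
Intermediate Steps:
E = -12 (E = 6*(-2) = -12)
L(T) = 0 (L(T) = T - T = 0)
j(K, U) = -12 - U
-45*(-17*1 + j(L(4), -7)) = -45*(-17*1 + (-12 - 1*(-7))) = -45*(-17 + (-12 + 7)) = -45*(-17 - 5) = -45*(-22) = 990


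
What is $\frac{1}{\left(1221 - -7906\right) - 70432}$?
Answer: $- \frac{1}{61305} \approx -1.6312 \cdot 10^{-5}$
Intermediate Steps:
$\frac{1}{\left(1221 - -7906\right) - 70432} = \frac{1}{\left(1221 + 7906\right) - 70432} = \frac{1}{9127 - 70432} = \frac{1}{-61305} = - \frac{1}{61305}$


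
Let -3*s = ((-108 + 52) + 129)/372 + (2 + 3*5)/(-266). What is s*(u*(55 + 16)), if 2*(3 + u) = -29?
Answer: 2324185/42408 ≈ 54.805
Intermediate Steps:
u = -35/2 (u = -3 + (½)*(-29) = -3 - 29/2 = -35/2 ≈ -17.500)
s = -6547/148428 (s = -(((-108 + 52) + 129)/372 + (2 + 3*5)/(-266))/3 = -((-56 + 129)*(1/372) + (2 + 15)*(-1/266))/3 = -(73*(1/372) + 17*(-1/266))/3 = -(73/372 - 17/266)/3 = -⅓*6547/49476 = -6547/148428 ≈ -0.044109)
s*(u*(55 + 16)) = -(-32735)*(55 + 16)/42408 = -(-32735)*71/42408 = -6547/148428*(-2485/2) = 2324185/42408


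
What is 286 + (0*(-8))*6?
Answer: 286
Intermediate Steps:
286 + (0*(-8))*6 = 286 + 0*6 = 286 + 0 = 286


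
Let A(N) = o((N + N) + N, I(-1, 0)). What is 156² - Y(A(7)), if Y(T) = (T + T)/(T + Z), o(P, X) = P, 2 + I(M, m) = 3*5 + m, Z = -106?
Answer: 2068602/85 ≈ 24337.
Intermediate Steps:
I(M, m) = 13 + m (I(M, m) = -2 + (3*5 + m) = -2 + (15 + m) = 13 + m)
A(N) = 3*N (A(N) = (N + N) + N = 2*N + N = 3*N)
Y(T) = 2*T/(-106 + T) (Y(T) = (T + T)/(T - 106) = (2*T)/(-106 + T) = 2*T/(-106 + T))
156² - Y(A(7)) = 156² - 2*3*7/(-106 + 3*7) = 24336 - 2*21/(-106 + 21) = 24336 - 2*21/(-85) = 24336 - 2*21*(-1)/85 = 24336 - 1*(-42/85) = 24336 + 42/85 = 2068602/85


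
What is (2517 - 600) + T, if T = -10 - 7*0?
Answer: 1907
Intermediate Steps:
T = -10 (T = -10 + 0 = -10)
(2517 - 600) + T = (2517 - 600) - 10 = 1917 - 10 = 1907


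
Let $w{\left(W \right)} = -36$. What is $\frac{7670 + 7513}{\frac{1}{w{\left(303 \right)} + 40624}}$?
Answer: $616247604$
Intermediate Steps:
$\frac{7670 + 7513}{\frac{1}{w{\left(303 \right)} + 40624}} = \frac{7670 + 7513}{\frac{1}{-36 + 40624}} = \frac{15183}{\frac{1}{40588}} = 15183 \frac{1}{\frac{1}{40588}} = 15183 \cdot 40588 = 616247604$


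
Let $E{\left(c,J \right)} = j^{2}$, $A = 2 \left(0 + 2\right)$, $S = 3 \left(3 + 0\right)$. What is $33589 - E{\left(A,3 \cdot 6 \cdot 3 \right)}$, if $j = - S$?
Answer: $33508$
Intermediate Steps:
$S = 9$ ($S = 3 \cdot 3 = 9$)
$j = -9$ ($j = \left(-1\right) 9 = -9$)
$A = 4$ ($A = 2 \cdot 2 = 4$)
$E{\left(c,J \right)} = 81$ ($E{\left(c,J \right)} = \left(-9\right)^{2} = 81$)
$33589 - E{\left(A,3 \cdot 6 \cdot 3 \right)} = 33589 - 81 = 33508$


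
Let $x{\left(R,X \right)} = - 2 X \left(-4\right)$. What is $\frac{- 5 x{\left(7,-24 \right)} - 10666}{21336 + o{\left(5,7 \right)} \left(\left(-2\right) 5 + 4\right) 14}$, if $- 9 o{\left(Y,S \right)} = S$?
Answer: $- \frac{14559}{32102} \approx -0.45352$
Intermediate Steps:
$o{\left(Y,S \right)} = - \frac{S}{9}$
$x{\left(R,X \right)} = 8 X$
$\frac{- 5 x{\left(7,-24 \right)} - 10666}{21336 + o{\left(5,7 \right)} \left(\left(-2\right) 5 + 4\right) 14} = \frac{- 5 \cdot 8 \left(-24\right) - 10666}{21336 + \left(- \frac{1}{9}\right) 7 \left(\left(-2\right) 5 + 4\right) 14} = \frac{\left(-5\right) \left(-192\right) - 10666}{21336 + - \frac{7 \left(-10 + 4\right)}{9} \cdot 14} = \frac{960 - 10666}{21336 + \left(- \frac{7}{9}\right) \left(-6\right) 14} = - \frac{9706}{21336 + \frac{14}{3} \cdot 14} = - \frac{9706}{21336 + \frac{196}{3}} = - \frac{9706}{\frac{64204}{3}} = \left(-9706\right) \frac{3}{64204} = - \frac{14559}{32102}$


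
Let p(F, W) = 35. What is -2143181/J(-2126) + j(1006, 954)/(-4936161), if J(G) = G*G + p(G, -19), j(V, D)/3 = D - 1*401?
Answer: -3528861666830/7437002800557 ≈ -0.47450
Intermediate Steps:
j(V, D) = -1203 + 3*D (j(V, D) = 3*(D - 1*401) = 3*(D - 401) = 3*(-401 + D) = -1203 + 3*D)
J(G) = 35 + G² (J(G) = G*G + 35 = G² + 35 = 35 + G²)
-2143181/J(-2126) + j(1006, 954)/(-4936161) = -2143181/(35 + (-2126)²) + (-1203 + 3*954)/(-4936161) = -2143181/(35 + 4519876) + (-1203 + 2862)*(-1/4936161) = -2143181/4519911 + 1659*(-1/4936161) = -2143181*1/4519911 - 553/1645387 = -2143181/4519911 - 553/1645387 = -3528861666830/7437002800557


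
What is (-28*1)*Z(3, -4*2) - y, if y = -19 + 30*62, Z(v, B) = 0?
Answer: -1841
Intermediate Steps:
y = 1841 (y = -19 + 1860 = 1841)
(-28*1)*Z(3, -4*2) - y = -28*1*0 - 1*1841 = -28*0 - 1841 = 0 - 1841 = -1841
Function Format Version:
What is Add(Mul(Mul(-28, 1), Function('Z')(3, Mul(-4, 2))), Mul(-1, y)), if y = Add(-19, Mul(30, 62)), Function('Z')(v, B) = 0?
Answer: -1841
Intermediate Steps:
y = 1841 (y = Add(-19, 1860) = 1841)
Add(Mul(Mul(-28, 1), Function('Z')(3, Mul(-4, 2))), Mul(-1, y)) = Add(Mul(Mul(-28, 1), 0), Mul(-1, 1841)) = Add(Mul(-28, 0), -1841) = Add(0, -1841) = -1841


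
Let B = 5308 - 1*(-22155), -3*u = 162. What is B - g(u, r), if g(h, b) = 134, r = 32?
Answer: 27329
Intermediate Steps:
u = -54 (u = -⅓*162 = -54)
B = 27463 (B = 5308 + 22155 = 27463)
B - g(u, r) = 27463 - 1*134 = 27463 - 134 = 27329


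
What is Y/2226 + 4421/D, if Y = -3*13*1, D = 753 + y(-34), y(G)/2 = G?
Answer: 3271477/508270 ≈ 6.4365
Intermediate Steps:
y(G) = 2*G
D = 685 (D = 753 + 2*(-34) = 753 - 68 = 685)
Y = -39 (Y = -39*1 = -39)
Y/2226 + 4421/D = -39/2226 + 4421/685 = -39*1/2226 + 4421*(1/685) = -13/742 + 4421/685 = 3271477/508270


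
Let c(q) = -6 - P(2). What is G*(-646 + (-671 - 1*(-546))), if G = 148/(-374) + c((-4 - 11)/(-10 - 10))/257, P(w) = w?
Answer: 61542/187 ≈ 329.10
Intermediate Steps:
c(q) = -8 (c(q) = -6 - 1*2 = -6 - 2 = -8)
G = -20514/48059 (G = 148/(-374) - 8/257 = 148*(-1/374) - 8*1/257 = -74/187 - 8/257 = -20514/48059 ≈ -0.42685)
G*(-646 + (-671 - 1*(-546))) = -20514*(-646 + (-671 - 1*(-546)))/48059 = -20514*(-646 + (-671 + 546))/48059 = -20514*(-646 - 125)/48059 = -20514/48059*(-771) = 61542/187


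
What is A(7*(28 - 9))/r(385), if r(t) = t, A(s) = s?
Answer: 19/55 ≈ 0.34545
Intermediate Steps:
A(7*(28 - 9))/r(385) = (7*(28 - 9))/385 = (7*19)*(1/385) = 133*(1/385) = 19/55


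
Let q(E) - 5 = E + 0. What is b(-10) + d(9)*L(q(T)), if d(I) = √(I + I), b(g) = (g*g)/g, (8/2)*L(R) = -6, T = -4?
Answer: -10 - 9*√2/2 ≈ -16.364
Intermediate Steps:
q(E) = 5 + E (q(E) = 5 + (E + 0) = 5 + E)
L(R) = -3/2 (L(R) = (¼)*(-6) = -3/2)
b(g) = g (b(g) = g²/g = g)
d(I) = √2*√I (d(I) = √(2*I) = √2*√I)
b(-10) + d(9)*L(q(T)) = -10 + (√2*√9)*(-3/2) = -10 + (√2*3)*(-3/2) = -10 + (3*√2)*(-3/2) = -10 - 9*√2/2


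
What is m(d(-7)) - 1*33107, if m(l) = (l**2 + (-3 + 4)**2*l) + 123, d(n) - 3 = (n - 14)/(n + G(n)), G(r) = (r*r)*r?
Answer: -82428941/2500 ≈ -32972.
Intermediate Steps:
G(r) = r**3 (G(r) = r**2*r = r**3)
d(n) = 3 + (-14 + n)/(n + n**3) (d(n) = 3 + (n - 14)/(n + n**3) = 3 + (-14 + n)/(n + n**3))
m(l) = 123 + l + l**2 (m(l) = (l**2 + 1**2*l) + 123 = (l**2 + 1*l) + 123 = (l**2 + l) + 123 = (l + l**2) + 123 = 123 + l + l**2)
m(d(-7)) - 1*33107 = (123 + (-14 + 3*(-7)**3 + 4*(-7))/(-7 + (-7)**3) + ((-14 + 3*(-7)**3 + 4*(-7))/(-7 + (-7)**3))**2) - 1*33107 = (123 + (-14 + 3*(-343) - 28)/(-7 - 343) + ((-14 + 3*(-343) - 28)/(-7 - 343))**2) - 33107 = (123 + (-14 - 1029 - 28)/(-350) + ((-14 - 1029 - 28)/(-350))**2) - 33107 = (123 - 1/350*(-1071) + (-1/350*(-1071))**2) - 33107 = (123 + 153/50 + (153/50)**2) - 33107 = (123 + 153/50 + 23409/2500) - 33107 = 338559/2500 - 33107 = -82428941/2500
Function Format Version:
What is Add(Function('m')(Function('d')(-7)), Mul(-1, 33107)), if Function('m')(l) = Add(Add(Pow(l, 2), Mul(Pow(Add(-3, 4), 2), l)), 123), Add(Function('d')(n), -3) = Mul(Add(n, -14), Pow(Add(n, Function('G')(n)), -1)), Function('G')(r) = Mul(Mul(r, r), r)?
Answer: Rational(-82428941, 2500) ≈ -32972.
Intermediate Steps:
Function('G')(r) = Pow(r, 3) (Function('G')(r) = Mul(Pow(r, 2), r) = Pow(r, 3))
Function('d')(n) = Add(3, Mul(Pow(Add(n, Pow(n, 3)), -1), Add(-14, n))) (Function('d')(n) = Add(3, Mul(Add(n, -14), Pow(Add(n, Pow(n, 3)), -1))) = Add(3, Mul(Add(-14, n), Pow(Add(n, Pow(n, 3)), -1))) = Add(3, Mul(Pow(Add(n, Pow(n, 3)), -1), Add(-14, n))))
Function('m')(l) = Add(123, l, Pow(l, 2)) (Function('m')(l) = Add(Add(Pow(l, 2), Mul(Pow(1, 2), l)), 123) = Add(Add(Pow(l, 2), Mul(1, l)), 123) = Add(Add(Pow(l, 2), l), 123) = Add(Add(l, Pow(l, 2)), 123) = Add(123, l, Pow(l, 2)))
Add(Function('m')(Function('d')(-7)), Mul(-1, 33107)) = Add(Add(123, Mul(Pow(Add(-7, Pow(-7, 3)), -1), Add(-14, Mul(3, Pow(-7, 3)), Mul(4, -7))), Pow(Mul(Pow(Add(-7, Pow(-7, 3)), -1), Add(-14, Mul(3, Pow(-7, 3)), Mul(4, -7))), 2)), Mul(-1, 33107)) = Add(Add(123, Mul(Pow(Add(-7, -343), -1), Add(-14, Mul(3, -343), -28)), Pow(Mul(Pow(Add(-7, -343), -1), Add(-14, Mul(3, -343), -28)), 2)), -33107) = Add(Add(123, Mul(Pow(-350, -1), Add(-14, -1029, -28)), Pow(Mul(Pow(-350, -1), Add(-14, -1029, -28)), 2)), -33107) = Add(Add(123, Mul(Rational(-1, 350), -1071), Pow(Mul(Rational(-1, 350), -1071), 2)), -33107) = Add(Add(123, Rational(153, 50), Pow(Rational(153, 50), 2)), -33107) = Add(Add(123, Rational(153, 50), Rational(23409, 2500)), -33107) = Add(Rational(338559, 2500), -33107) = Rational(-82428941, 2500)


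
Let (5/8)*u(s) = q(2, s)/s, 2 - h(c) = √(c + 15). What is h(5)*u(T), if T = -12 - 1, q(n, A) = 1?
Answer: -16/65 + 16*√5/65 ≈ 0.30426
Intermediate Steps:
h(c) = 2 - √(15 + c) (h(c) = 2 - √(c + 15) = 2 - √(15 + c))
T = -13
u(s) = 8/(5*s) (u(s) = 8*(1/s)/5 = 8/(5*s))
h(5)*u(T) = (2 - √(15 + 5))*((8/5)/(-13)) = (2 - √20)*((8/5)*(-1/13)) = (2 - 2*√5)*(-8/65) = -16/65 + 16*√5/65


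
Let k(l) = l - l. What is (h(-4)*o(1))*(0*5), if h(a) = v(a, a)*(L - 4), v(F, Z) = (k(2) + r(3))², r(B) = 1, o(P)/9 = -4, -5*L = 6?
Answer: 0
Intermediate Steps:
L = -6/5 (L = -⅕*6 = -6/5 ≈ -1.2000)
o(P) = -36 (o(P) = 9*(-4) = -36)
k(l) = 0
v(F, Z) = 1 (v(F, Z) = (0 + 1)² = 1² = 1)
h(a) = -26/5 (h(a) = 1*(-6/5 - 4) = 1*(-26/5) = -26/5)
(h(-4)*o(1))*(0*5) = (-26/5*(-36))*(0*5) = (936/5)*0 = 0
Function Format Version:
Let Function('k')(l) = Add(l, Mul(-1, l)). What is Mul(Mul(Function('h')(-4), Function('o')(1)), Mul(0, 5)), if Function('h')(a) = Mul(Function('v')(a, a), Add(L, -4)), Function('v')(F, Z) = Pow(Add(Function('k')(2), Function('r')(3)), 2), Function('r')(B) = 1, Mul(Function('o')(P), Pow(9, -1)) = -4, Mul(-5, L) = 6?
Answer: 0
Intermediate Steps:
L = Rational(-6, 5) (L = Mul(Rational(-1, 5), 6) = Rational(-6, 5) ≈ -1.2000)
Function('o')(P) = -36 (Function('o')(P) = Mul(9, -4) = -36)
Function('k')(l) = 0
Function('v')(F, Z) = 1 (Function('v')(F, Z) = Pow(Add(0, 1), 2) = Pow(1, 2) = 1)
Function('h')(a) = Rational(-26, 5) (Function('h')(a) = Mul(1, Add(Rational(-6, 5), -4)) = Mul(1, Rational(-26, 5)) = Rational(-26, 5))
Mul(Mul(Function('h')(-4), Function('o')(1)), Mul(0, 5)) = Mul(Mul(Rational(-26, 5), -36), Mul(0, 5)) = Mul(Rational(936, 5), 0) = 0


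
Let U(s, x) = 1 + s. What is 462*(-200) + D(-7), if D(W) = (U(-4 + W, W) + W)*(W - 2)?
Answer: -92247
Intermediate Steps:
D(W) = (-3 + 2*W)*(-2 + W) (D(W) = ((1 + (-4 + W)) + W)*(W - 2) = ((-3 + W) + W)*(-2 + W) = (-3 + 2*W)*(-2 + W))
462*(-200) + D(-7) = 462*(-200) + (6 - 7*(-7) + 2*(-7)**2) = -92400 + (6 + 49 + 2*49) = -92400 + (6 + 49 + 98) = -92400 + 153 = -92247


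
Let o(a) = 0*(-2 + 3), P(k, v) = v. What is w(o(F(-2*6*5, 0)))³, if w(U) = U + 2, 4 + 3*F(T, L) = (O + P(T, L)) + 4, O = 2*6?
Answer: 8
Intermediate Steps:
O = 12
F(T, L) = 4 + L/3 (F(T, L) = -4/3 + ((12 + L) + 4)/3 = -4/3 + (16 + L)/3 = -4/3 + (16/3 + L/3) = 4 + L/3)
o(a) = 0 (o(a) = 0*1 = 0)
w(U) = 2 + U
w(o(F(-2*6*5, 0)))³ = (2 + 0)³ = 2³ = 8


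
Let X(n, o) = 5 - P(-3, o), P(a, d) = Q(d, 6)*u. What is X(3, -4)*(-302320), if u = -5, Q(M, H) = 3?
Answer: -6046400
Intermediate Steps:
P(a, d) = -15 (P(a, d) = 3*(-5) = -15)
X(n, o) = 20 (X(n, o) = 5 - 1*(-15) = 5 + 15 = 20)
X(3, -4)*(-302320) = 20*(-302320) = -6046400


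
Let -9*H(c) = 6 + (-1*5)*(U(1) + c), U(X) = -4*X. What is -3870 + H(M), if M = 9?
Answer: -34811/9 ≈ -3867.9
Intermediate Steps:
H(c) = -26/9 + 5*c/9 (H(c) = -(6 + (-1*5)*(-4*1 + c))/9 = -(6 - 5*(-4 + c))/9 = -(6 + (20 - 5*c))/9 = -(26 - 5*c)/9 = -26/9 + 5*c/9)
-3870 + H(M) = -3870 + (-26/9 + (5/9)*9) = -3870 + (-26/9 + 5) = -3870 + 19/9 = -34811/9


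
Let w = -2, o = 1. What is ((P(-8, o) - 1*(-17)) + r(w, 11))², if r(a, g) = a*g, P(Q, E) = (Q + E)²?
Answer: 1936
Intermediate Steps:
P(Q, E) = (E + Q)²
((P(-8, o) - 1*(-17)) + r(w, 11))² = (((1 - 8)² - 1*(-17)) - 2*11)² = (((-7)² + 17) - 22)² = ((49 + 17) - 22)² = (66 - 22)² = 44² = 1936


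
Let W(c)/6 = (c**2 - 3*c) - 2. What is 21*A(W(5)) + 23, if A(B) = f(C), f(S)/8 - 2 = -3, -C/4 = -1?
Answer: -145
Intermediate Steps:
C = 4 (C = -4*(-1) = 4)
W(c) = -12 - 18*c + 6*c**2 (W(c) = 6*((c**2 - 3*c) - 2) = 6*(-2 + c**2 - 3*c) = -12 - 18*c + 6*c**2)
f(S) = -8 (f(S) = 16 + 8*(-3) = 16 - 24 = -8)
A(B) = -8
21*A(W(5)) + 23 = 21*(-8) + 23 = -168 + 23 = -145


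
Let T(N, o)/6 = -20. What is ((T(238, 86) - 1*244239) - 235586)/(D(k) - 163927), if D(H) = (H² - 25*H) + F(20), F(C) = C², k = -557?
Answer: -479945/160647 ≈ -2.9876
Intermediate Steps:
T(N, o) = -120 (T(N, o) = 6*(-20) = -120)
D(H) = 400 + H² - 25*H (D(H) = (H² - 25*H) + 20² = (H² - 25*H) + 400 = 400 + H² - 25*H)
((T(238, 86) - 1*244239) - 235586)/(D(k) - 163927) = ((-120 - 1*244239) - 235586)/((400 + (-557)² - 25*(-557)) - 163927) = ((-120 - 244239) - 235586)/((400 + 310249 + 13925) - 163927) = (-244359 - 235586)/(324574 - 163927) = -479945/160647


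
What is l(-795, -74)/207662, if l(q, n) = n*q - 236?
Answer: 29297/103831 ≈ 0.28216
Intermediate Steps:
l(q, n) = -236 + n*q
l(-795, -74)/207662 = (-236 - 74*(-795))/207662 = (-236 + 58830)*(1/207662) = 58594*(1/207662) = 29297/103831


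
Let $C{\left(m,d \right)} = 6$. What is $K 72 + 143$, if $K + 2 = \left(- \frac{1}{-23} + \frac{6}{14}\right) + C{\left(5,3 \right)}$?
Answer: $\frac{74863}{161} \approx 464.99$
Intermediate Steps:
$K = \frac{720}{161}$ ($K = -2 + \left(\left(- \frac{1}{-23} + \frac{6}{14}\right) + 6\right) = -2 + \left(\left(\left(-1\right) \left(- \frac{1}{23}\right) + 6 \cdot \frac{1}{14}\right) + 6\right) = -2 + \left(\left(\frac{1}{23} + \frac{3}{7}\right) + 6\right) = -2 + \left(\frac{76}{161} + 6\right) = -2 + \frac{1042}{161} = \frac{720}{161} \approx 4.472$)
$K 72 + 143 = \frac{720}{161} \cdot 72 + 143 = \frac{51840}{161} + 143 = \frac{74863}{161}$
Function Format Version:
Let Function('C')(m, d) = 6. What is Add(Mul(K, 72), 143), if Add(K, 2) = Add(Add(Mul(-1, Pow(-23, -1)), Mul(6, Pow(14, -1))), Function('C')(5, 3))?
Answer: Rational(74863, 161) ≈ 464.99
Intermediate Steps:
K = Rational(720, 161) (K = Add(-2, Add(Add(Mul(-1, Pow(-23, -1)), Mul(6, Pow(14, -1))), 6)) = Add(-2, Add(Add(Mul(-1, Rational(-1, 23)), Mul(6, Rational(1, 14))), 6)) = Add(-2, Add(Add(Rational(1, 23), Rational(3, 7)), 6)) = Add(-2, Add(Rational(76, 161), 6)) = Add(-2, Rational(1042, 161)) = Rational(720, 161) ≈ 4.4720)
Add(Mul(K, 72), 143) = Add(Mul(Rational(720, 161), 72), 143) = Add(Rational(51840, 161), 143) = Rational(74863, 161)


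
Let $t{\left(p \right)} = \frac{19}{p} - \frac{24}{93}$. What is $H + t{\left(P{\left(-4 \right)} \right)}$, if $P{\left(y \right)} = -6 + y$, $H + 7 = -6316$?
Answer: $- \frac{1960799}{310} \approx -6325.2$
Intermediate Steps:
$H = -6323$ ($H = -7 - 6316 = -6323$)
$t{\left(p \right)} = - \frac{8}{31} + \frac{19}{p}$ ($t{\left(p \right)} = \frac{19}{p} - \frac{8}{31} = - \frac{8}{31} + \frac{19}{p}$)
$H + t{\left(P{\left(-4 \right)} \right)} = -6323 + \left(- \frac{8}{31} + \frac{19}{-6 - 4}\right) = -6323 + \left(- \frac{8}{31} + \frac{19}{-10}\right) = -6323 + \left(- \frac{8}{31} + 19 \left(- \frac{1}{10}\right)\right) = -6323 - \frac{669}{310} = - \frac{1960799}{310}$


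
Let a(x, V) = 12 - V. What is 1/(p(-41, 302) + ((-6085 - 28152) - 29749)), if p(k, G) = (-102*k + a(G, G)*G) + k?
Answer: -1/147425 ≈ -6.7831e-6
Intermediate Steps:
p(k, G) = -101*k + G*(12 - G) (p(k, G) = (-102*k + (12 - G)*G) + k = (-102*k + G*(12 - G)) + k = -101*k + G*(12 - G))
1/(p(-41, 302) + ((-6085 - 28152) - 29749)) = 1/((-101*(-41) - 1*302*(-12 + 302)) + ((-6085 - 28152) - 29749)) = 1/((4141 - 1*302*290) + (-34237 - 29749)) = 1/((4141 - 87580) - 63986) = 1/(-83439 - 63986) = 1/(-147425) = -1/147425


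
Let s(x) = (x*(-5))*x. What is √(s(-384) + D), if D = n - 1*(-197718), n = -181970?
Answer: 2*I*√180383 ≈ 849.43*I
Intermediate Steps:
D = 15748 (D = -181970 - 1*(-197718) = -181970 + 197718 = 15748)
s(x) = -5*x² (s(x) = (-5*x)*x = -5*x²)
√(s(-384) + D) = √(-5*(-384)² + 15748) = √(-5*147456 + 15748) = √(-737280 + 15748) = √(-721532) = 2*I*√180383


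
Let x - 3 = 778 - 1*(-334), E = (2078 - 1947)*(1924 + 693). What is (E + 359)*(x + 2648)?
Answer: 1291408918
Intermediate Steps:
E = 342827 (E = 131*2617 = 342827)
x = 1115 (x = 3 + (778 - 1*(-334)) = 3 + (778 + 334) = 3 + 1112 = 1115)
(E + 359)*(x + 2648) = (342827 + 359)*(1115 + 2648) = 343186*3763 = 1291408918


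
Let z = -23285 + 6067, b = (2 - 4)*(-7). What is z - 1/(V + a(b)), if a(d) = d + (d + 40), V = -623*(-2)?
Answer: -22624453/1314 ≈ -17218.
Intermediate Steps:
V = 1246
b = 14 (b = -2*(-7) = 14)
z = -17218
a(d) = 40 + 2*d (a(d) = d + (40 + d) = 40 + 2*d)
z - 1/(V + a(b)) = -17218 - 1/(1246 + (40 + 2*14)) = -17218 - 1/(1246 + (40 + 28)) = -17218 - 1/(1246 + 68) = -17218 - 1/1314 = -22624453/1314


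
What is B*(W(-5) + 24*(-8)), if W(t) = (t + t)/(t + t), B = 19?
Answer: -3629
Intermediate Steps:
W(t) = 1 (W(t) = (2*t)/((2*t)) = (2*t)*(1/(2*t)) = 1)
B*(W(-5) + 24*(-8)) = 19*(1 + 24*(-8)) = 19*(1 - 192) = 19*(-191) = -3629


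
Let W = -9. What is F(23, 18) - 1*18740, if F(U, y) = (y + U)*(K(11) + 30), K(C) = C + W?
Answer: -17428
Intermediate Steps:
K(C) = -9 + C (K(C) = C - 9 = -9 + C)
F(U, y) = 32*U + 32*y (F(U, y) = (y + U)*((-9 + 11) + 30) = (U + y)*(2 + 30) = (U + y)*32 = 32*U + 32*y)
F(23, 18) - 1*18740 = (32*23 + 32*18) - 1*18740 = (736 + 576) - 18740 = 1312 - 18740 = -17428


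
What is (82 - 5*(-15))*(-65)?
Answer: -10205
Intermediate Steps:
(82 - 5*(-15))*(-65) = (82 + 75)*(-65) = 157*(-65) = -10205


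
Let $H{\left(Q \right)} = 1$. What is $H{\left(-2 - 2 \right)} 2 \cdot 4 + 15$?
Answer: $23$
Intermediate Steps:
$H{\left(-2 - 2 \right)} 2 \cdot 4 + 15 = 1 \cdot 2 \cdot 4 + 15 = 1 \cdot 8 + 15 = 8 + 15 = 23$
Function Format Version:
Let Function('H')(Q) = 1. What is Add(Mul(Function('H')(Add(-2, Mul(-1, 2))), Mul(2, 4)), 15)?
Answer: 23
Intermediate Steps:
Add(Mul(Function('H')(Add(-2, Mul(-1, 2))), Mul(2, 4)), 15) = Add(Mul(1, Mul(2, 4)), 15) = Add(Mul(1, 8), 15) = Add(8, 15) = 23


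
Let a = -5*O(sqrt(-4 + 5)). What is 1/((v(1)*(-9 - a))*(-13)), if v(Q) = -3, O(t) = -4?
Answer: -1/1131 ≈ -0.00088417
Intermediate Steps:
a = 20 (a = -5*(-4) = 20)
1/((v(1)*(-9 - a))*(-13)) = 1/(-3*(-9 - 1*20)*(-13)) = 1/(-3*(-9 - 20)*(-13)) = 1/(-3*(-29)*(-13)) = 1/(87*(-13)) = 1/(-1131) = -1/1131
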